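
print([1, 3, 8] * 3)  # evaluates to [1, 3, 8, 1, 3, 8, 1, 3, 8]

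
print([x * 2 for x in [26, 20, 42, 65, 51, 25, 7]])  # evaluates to [52, 40, 84, 130, 102, 50, 14]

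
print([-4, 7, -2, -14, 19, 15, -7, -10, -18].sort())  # None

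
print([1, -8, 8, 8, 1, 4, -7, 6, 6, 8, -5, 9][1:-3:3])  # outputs [-8, 1, 6]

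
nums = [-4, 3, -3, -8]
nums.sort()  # [-8, -4, -3, 3]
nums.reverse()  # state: [3, -3, -4, -8]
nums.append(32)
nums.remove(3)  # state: [-3, -4, -8, 32]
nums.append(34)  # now [-3, -4, -8, 32, 34]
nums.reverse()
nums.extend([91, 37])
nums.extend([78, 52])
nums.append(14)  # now [34, 32, -8, -4, -3, 91, 37, 78, 52, 14]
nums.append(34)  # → [34, 32, -8, -4, -3, 91, 37, 78, 52, 14, 34]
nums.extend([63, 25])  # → [34, 32, -8, -4, -3, 91, 37, 78, 52, 14, 34, 63, 25]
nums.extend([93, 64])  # [34, 32, -8, -4, -3, 91, 37, 78, 52, 14, 34, 63, 25, 93, 64]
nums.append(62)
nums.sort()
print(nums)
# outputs [-8, -4, -3, 14, 25, 32, 34, 34, 37, 52, 62, 63, 64, 78, 91, 93]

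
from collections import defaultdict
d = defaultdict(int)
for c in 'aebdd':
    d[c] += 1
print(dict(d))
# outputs {'a': 1, 'e': 1, 'b': 1, 'd': 2}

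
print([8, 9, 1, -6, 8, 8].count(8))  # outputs 3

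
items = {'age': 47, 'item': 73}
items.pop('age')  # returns 47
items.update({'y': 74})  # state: {'item': 73, 'y': 74}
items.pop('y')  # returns 74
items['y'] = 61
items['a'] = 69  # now {'item': 73, 'y': 61, 'a': 69}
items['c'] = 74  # {'item': 73, 'y': 61, 'a': 69, 'c': 74}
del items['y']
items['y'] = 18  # {'item': 73, 'a': 69, 'c': 74, 'y': 18}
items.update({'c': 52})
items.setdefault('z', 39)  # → 39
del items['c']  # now {'item': 73, 'a': 69, 'y': 18, 'z': 39}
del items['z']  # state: {'item': 73, 'a': 69, 'y': 18}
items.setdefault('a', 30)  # 69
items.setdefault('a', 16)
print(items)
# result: {'item': 73, 'a': 69, 'y': 18}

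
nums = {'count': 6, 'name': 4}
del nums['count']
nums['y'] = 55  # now {'name': 4, 'y': 55}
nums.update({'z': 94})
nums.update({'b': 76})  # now {'name': 4, 'y': 55, 'z': 94, 'b': 76}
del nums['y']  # {'name': 4, 'z': 94, 'b': 76}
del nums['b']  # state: {'name': 4, 'z': 94}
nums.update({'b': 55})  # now {'name': 4, 'z': 94, 'b': 55}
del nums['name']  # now {'z': 94, 'b': 55}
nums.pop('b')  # 55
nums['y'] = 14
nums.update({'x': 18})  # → {'z': 94, 'y': 14, 'x': 18}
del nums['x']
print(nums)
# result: {'z': 94, 'y': 14}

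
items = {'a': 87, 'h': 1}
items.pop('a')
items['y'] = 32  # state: {'h': 1, 'y': 32}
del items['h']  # {'y': 32}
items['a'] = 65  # {'y': 32, 'a': 65}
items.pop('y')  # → 32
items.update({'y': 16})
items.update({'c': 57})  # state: {'a': 65, 'y': 16, 'c': 57}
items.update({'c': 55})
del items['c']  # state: {'a': 65, 'y': 16}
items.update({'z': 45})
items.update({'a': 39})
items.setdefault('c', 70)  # 70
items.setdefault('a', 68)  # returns 39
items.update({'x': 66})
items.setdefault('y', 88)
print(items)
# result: {'a': 39, 'y': 16, 'z': 45, 'c': 70, 'x': 66}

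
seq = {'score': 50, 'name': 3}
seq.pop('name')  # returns 3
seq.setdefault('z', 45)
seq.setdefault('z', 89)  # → 45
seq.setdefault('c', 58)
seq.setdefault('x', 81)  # 81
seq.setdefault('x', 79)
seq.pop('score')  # 50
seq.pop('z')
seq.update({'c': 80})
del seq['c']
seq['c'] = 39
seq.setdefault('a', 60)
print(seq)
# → {'x': 81, 'c': 39, 'a': 60}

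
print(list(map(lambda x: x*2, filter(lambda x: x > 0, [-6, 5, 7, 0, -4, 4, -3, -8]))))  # [10, 14, 8]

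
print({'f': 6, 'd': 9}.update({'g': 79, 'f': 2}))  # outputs None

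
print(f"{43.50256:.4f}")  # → 43.5026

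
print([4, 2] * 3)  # [4, 2, 4, 2, 4, 2]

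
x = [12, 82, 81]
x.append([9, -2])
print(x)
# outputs [12, 82, 81, [9, -2]]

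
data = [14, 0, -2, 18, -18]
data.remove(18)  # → [14, 0, -2, -18]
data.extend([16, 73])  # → [14, 0, -2, -18, 16, 73]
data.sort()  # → [-18, -2, 0, 14, 16, 73]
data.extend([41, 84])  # [-18, -2, 0, 14, 16, 73, 41, 84]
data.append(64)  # [-18, -2, 0, 14, 16, 73, 41, 84, 64]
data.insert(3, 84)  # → [-18, -2, 0, 84, 14, 16, 73, 41, 84, 64]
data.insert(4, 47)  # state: [-18, -2, 0, 84, 47, 14, 16, 73, 41, 84, 64]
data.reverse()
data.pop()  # -18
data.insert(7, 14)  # [64, 84, 41, 73, 16, 14, 47, 14, 84, 0, -2]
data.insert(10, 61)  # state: [64, 84, 41, 73, 16, 14, 47, 14, 84, 0, 61, -2]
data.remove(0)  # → [64, 84, 41, 73, 16, 14, 47, 14, 84, 61, -2]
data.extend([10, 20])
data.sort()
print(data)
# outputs [-2, 10, 14, 14, 16, 20, 41, 47, 61, 64, 73, 84, 84]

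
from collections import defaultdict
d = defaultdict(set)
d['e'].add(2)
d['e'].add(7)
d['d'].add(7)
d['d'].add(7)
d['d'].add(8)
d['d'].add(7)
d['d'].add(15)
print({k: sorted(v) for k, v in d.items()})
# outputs {'e': [2, 7], 'd': [7, 8, 15]}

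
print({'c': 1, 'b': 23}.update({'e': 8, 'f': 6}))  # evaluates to None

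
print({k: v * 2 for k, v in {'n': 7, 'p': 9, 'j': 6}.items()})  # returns {'n': 14, 'p': 18, 'j': 12}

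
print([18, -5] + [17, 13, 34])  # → [18, -5, 17, 13, 34]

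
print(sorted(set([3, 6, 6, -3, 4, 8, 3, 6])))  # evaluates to [-3, 3, 4, 6, 8]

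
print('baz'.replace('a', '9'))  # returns b9z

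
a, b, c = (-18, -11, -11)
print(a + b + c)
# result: -40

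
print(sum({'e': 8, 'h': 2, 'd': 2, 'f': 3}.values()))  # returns 15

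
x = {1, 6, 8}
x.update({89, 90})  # {1, 6, 8, 89, 90}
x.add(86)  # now {1, 6, 8, 86, 89, 90}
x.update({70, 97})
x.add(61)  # {1, 6, 8, 61, 70, 86, 89, 90, 97}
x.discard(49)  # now {1, 6, 8, 61, 70, 86, 89, 90, 97}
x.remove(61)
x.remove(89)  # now {1, 6, 8, 70, 86, 90, 97}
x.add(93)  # {1, 6, 8, 70, 86, 90, 93, 97}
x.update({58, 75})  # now {1, 6, 8, 58, 70, 75, 86, 90, 93, 97}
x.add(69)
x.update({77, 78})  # {1, 6, 8, 58, 69, 70, 75, 77, 78, 86, 90, 93, 97}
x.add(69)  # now {1, 6, 8, 58, 69, 70, 75, 77, 78, 86, 90, 93, 97}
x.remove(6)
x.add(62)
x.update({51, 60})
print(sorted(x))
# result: [1, 8, 51, 58, 60, 62, 69, 70, 75, 77, 78, 86, 90, 93, 97]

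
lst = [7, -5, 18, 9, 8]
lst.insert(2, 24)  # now [7, -5, 24, 18, 9, 8]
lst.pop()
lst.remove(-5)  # [7, 24, 18, 9]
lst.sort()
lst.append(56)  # [7, 9, 18, 24, 56]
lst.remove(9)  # [7, 18, 24, 56]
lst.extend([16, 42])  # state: [7, 18, 24, 56, 16, 42]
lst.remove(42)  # [7, 18, 24, 56, 16]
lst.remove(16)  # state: [7, 18, 24, 56]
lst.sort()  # [7, 18, 24, 56]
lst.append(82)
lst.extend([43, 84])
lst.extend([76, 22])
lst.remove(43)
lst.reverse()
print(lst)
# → [22, 76, 84, 82, 56, 24, 18, 7]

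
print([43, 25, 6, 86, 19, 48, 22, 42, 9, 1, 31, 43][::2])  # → [43, 6, 19, 22, 9, 31]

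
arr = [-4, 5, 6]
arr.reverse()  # [6, 5, -4]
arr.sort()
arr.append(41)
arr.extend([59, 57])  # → [-4, 5, 6, 41, 59, 57]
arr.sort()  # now [-4, 5, 6, 41, 57, 59]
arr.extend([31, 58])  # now [-4, 5, 6, 41, 57, 59, 31, 58]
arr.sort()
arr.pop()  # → 59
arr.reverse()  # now [58, 57, 41, 31, 6, 5, -4]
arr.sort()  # [-4, 5, 6, 31, 41, 57, 58]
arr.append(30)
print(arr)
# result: [-4, 5, 6, 31, 41, 57, 58, 30]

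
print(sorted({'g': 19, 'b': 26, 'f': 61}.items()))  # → [('b', 26), ('f', 61), ('g', 19)]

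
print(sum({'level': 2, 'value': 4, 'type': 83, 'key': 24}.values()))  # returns 113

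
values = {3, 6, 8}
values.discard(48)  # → {3, 6, 8}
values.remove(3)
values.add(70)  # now {6, 8, 70}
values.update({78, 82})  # {6, 8, 70, 78, 82}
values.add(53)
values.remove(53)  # {6, 8, 70, 78, 82}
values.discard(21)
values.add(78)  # {6, 8, 70, 78, 82}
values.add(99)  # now {6, 8, 70, 78, 82, 99}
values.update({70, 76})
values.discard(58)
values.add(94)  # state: {6, 8, 70, 76, 78, 82, 94, 99}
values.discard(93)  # {6, 8, 70, 76, 78, 82, 94, 99}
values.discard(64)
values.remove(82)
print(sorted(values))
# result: [6, 8, 70, 76, 78, 94, 99]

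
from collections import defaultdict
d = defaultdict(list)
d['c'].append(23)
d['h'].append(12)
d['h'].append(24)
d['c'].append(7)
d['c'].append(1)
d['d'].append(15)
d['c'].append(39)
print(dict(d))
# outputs {'c': [23, 7, 1, 39], 'h': [12, 24], 'd': [15]}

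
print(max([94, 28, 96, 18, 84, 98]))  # 98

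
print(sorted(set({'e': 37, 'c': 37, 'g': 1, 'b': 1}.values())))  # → [1, 37]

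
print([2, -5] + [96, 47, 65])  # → [2, -5, 96, 47, 65]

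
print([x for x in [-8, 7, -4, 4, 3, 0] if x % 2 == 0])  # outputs [-8, -4, 4, 0]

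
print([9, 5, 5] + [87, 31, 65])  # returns [9, 5, 5, 87, 31, 65]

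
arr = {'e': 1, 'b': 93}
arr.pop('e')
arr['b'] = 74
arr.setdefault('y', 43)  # 43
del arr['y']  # {'b': 74}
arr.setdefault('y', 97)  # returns 97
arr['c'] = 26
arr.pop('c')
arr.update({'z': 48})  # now {'b': 74, 'y': 97, 'z': 48}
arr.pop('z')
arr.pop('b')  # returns 74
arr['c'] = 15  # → {'y': 97, 'c': 15}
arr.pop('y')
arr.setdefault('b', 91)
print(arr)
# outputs {'c': 15, 'b': 91}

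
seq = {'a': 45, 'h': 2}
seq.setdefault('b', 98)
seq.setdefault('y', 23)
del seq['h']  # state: {'a': 45, 'b': 98, 'y': 23}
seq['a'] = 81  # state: {'a': 81, 'b': 98, 'y': 23}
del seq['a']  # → {'b': 98, 'y': 23}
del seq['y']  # {'b': 98}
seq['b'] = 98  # {'b': 98}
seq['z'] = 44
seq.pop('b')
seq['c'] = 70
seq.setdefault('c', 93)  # 70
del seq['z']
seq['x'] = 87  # {'c': 70, 'x': 87}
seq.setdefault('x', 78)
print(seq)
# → {'c': 70, 'x': 87}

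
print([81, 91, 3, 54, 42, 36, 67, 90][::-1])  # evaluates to [90, 67, 36, 42, 54, 3, 91, 81]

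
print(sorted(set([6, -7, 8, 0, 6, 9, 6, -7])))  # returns [-7, 0, 6, 8, 9]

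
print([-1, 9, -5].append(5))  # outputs None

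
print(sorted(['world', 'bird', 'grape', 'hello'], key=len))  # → ['bird', 'world', 'grape', 'hello']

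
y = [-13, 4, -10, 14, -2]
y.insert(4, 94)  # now [-13, 4, -10, 14, 94, -2]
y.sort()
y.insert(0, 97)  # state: [97, -13, -10, -2, 4, 14, 94]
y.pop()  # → 94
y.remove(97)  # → [-13, -10, -2, 4, 14]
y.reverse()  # [14, 4, -2, -10, -13]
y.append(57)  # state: [14, 4, -2, -10, -13, 57]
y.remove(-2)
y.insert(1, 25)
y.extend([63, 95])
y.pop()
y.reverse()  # [63, 57, -13, -10, 4, 25, 14]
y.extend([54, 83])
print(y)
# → [63, 57, -13, -10, 4, 25, 14, 54, 83]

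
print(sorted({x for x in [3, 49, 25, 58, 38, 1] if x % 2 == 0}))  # [38, 58]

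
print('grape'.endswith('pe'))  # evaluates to True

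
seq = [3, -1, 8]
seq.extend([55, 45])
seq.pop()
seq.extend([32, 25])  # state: [3, -1, 8, 55, 32, 25]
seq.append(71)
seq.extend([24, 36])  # [3, -1, 8, 55, 32, 25, 71, 24, 36]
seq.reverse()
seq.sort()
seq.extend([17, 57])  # [-1, 3, 8, 24, 25, 32, 36, 55, 71, 17, 57]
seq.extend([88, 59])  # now [-1, 3, 8, 24, 25, 32, 36, 55, 71, 17, 57, 88, 59]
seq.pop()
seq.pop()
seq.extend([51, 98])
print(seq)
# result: [-1, 3, 8, 24, 25, 32, 36, 55, 71, 17, 57, 51, 98]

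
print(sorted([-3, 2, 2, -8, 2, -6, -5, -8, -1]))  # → [-8, -8, -6, -5, -3, -1, 2, 2, 2]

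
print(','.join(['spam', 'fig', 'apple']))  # spam,fig,apple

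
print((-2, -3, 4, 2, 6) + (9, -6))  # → (-2, -3, 4, 2, 6, 9, -6)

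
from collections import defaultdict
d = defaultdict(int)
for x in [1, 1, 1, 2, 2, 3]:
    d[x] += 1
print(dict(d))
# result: {1: 3, 2: 2, 3: 1}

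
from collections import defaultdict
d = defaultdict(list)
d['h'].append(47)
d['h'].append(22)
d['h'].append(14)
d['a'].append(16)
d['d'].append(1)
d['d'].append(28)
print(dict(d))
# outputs {'h': [47, 22, 14], 'a': [16], 'd': [1, 28]}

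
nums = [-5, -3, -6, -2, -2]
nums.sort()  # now [-6, -5, -3, -2, -2]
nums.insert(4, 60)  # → [-6, -5, -3, -2, 60, -2]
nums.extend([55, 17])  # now [-6, -5, -3, -2, 60, -2, 55, 17]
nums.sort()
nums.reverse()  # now [60, 55, 17, -2, -2, -3, -5, -6]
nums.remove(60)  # [55, 17, -2, -2, -3, -5, -6]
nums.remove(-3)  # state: [55, 17, -2, -2, -5, -6]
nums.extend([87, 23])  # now [55, 17, -2, -2, -5, -6, 87, 23]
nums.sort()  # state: [-6, -5, -2, -2, 17, 23, 55, 87]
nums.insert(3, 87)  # [-6, -5, -2, 87, -2, 17, 23, 55, 87]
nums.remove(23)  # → [-6, -5, -2, 87, -2, 17, 55, 87]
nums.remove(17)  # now [-6, -5, -2, 87, -2, 55, 87]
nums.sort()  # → [-6, -5, -2, -2, 55, 87, 87]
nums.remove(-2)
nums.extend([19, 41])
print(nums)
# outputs [-6, -5, -2, 55, 87, 87, 19, 41]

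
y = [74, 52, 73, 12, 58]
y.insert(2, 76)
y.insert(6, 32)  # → [74, 52, 76, 73, 12, 58, 32]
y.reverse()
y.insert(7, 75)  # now [32, 58, 12, 73, 76, 52, 74, 75]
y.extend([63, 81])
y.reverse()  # [81, 63, 75, 74, 52, 76, 73, 12, 58, 32]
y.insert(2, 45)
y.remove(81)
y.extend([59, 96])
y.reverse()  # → [96, 59, 32, 58, 12, 73, 76, 52, 74, 75, 45, 63]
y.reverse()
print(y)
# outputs [63, 45, 75, 74, 52, 76, 73, 12, 58, 32, 59, 96]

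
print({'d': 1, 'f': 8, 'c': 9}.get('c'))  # 9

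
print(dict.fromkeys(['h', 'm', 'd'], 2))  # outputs {'h': 2, 'm': 2, 'd': 2}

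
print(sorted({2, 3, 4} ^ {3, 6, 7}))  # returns [2, 4, 6, 7]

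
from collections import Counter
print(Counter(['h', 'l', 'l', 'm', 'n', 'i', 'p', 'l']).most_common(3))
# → [('l', 3), ('h', 1), ('m', 1)]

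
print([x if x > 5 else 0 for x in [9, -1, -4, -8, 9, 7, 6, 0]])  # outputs [9, 0, 0, 0, 9, 7, 6, 0]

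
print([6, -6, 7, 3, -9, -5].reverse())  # None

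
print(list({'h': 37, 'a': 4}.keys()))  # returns ['h', 'a']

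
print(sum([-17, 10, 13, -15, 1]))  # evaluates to -8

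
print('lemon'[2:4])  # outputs mo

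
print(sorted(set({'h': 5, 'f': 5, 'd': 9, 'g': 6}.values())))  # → [5, 6, 9]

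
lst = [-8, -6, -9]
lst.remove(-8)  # [-6, -9]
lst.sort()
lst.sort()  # [-9, -6]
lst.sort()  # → [-9, -6]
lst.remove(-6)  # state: [-9]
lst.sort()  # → [-9]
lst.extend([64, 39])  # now [-9, 64, 39]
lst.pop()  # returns 39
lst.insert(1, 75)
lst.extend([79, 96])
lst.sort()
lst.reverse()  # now [96, 79, 75, 64, -9]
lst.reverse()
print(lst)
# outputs [-9, 64, 75, 79, 96]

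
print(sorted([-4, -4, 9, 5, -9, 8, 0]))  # [-9, -4, -4, 0, 5, 8, 9]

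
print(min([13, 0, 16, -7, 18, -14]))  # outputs -14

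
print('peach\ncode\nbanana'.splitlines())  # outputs ['peach', 'code', 'banana']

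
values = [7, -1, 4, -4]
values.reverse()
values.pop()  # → 7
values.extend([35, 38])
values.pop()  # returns 38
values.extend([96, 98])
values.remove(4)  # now [-4, -1, 35, 96, 98]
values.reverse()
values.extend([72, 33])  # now [98, 96, 35, -1, -4, 72, 33]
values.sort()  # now [-4, -1, 33, 35, 72, 96, 98]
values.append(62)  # [-4, -1, 33, 35, 72, 96, 98, 62]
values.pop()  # 62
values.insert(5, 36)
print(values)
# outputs [-4, -1, 33, 35, 72, 36, 96, 98]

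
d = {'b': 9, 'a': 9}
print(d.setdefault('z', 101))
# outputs 101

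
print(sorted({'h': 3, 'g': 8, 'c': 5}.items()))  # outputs [('c', 5), ('g', 8), ('h', 3)]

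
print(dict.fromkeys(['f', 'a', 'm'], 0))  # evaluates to {'f': 0, 'a': 0, 'm': 0}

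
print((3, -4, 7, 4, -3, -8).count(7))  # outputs 1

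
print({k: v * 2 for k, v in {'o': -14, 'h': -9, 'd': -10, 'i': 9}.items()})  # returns {'o': -28, 'h': -18, 'd': -20, 'i': 18}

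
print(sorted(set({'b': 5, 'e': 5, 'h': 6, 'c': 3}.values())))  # [3, 5, 6]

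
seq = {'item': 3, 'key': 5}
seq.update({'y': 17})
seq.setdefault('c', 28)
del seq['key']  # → {'item': 3, 'y': 17, 'c': 28}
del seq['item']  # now {'y': 17, 'c': 28}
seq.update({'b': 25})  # {'y': 17, 'c': 28, 'b': 25}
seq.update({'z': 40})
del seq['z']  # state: {'y': 17, 'c': 28, 'b': 25}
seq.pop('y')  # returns 17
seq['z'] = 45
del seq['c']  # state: {'b': 25, 'z': 45}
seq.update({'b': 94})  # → {'b': 94, 'z': 45}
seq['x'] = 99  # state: {'b': 94, 'z': 45, 'x': 99}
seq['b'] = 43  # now {'b': 43, 'z': 45, 'x': 99}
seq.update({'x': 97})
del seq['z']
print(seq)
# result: {'b': 43, 'x': 97}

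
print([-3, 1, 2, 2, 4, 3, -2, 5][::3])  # [-3, 2, -2]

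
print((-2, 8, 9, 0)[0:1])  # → (-2,)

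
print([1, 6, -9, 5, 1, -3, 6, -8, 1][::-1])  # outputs [1, -8, 6, -3, 1, 5, -9, 6, 1]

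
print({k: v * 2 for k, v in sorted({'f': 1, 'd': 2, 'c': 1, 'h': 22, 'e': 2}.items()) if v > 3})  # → {'h': 44}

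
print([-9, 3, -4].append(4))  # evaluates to None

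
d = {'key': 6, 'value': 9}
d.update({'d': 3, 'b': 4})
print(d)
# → {'key': 6, 'value': 9, 'd': 3, 'b': 4}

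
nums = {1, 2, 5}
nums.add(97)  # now {1, 2, 5, 97}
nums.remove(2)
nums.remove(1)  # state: {5, 97}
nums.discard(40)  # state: {5, 97}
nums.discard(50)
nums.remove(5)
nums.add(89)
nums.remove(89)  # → {97}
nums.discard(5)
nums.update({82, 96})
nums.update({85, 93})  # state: {82, 85, 93, 96, 97}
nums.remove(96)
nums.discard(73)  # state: {82, 85, 93, 97}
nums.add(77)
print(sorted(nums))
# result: [77, 82, 85, 93, 97]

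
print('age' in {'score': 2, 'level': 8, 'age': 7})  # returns True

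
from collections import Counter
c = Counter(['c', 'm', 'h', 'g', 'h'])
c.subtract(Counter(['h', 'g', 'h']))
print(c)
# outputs Counter({'c': 1, 'm': 1, 'h': 0, 'g': 0})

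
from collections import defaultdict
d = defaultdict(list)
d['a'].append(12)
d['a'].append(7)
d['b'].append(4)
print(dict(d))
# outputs {'a': [12, 7], 'b': [4]}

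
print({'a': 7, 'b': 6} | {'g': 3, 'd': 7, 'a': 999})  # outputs {'a': 999, 'b': 6, 'g': 3, 'd': 7}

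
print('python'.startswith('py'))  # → True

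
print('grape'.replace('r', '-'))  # g-ape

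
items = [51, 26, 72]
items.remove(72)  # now [51, 26]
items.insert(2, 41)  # [51, 26, 41]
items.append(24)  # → [51, 26, 41, 24]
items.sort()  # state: [24, 26, 41, 51]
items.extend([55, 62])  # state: [24, 26, 41, 51, 55, 62]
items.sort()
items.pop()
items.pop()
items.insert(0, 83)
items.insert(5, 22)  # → [83, 24, 26, 41, 51, 22]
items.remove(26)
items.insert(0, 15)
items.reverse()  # [22, 51, 41, 24, 83, 15]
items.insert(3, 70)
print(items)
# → [22, 51, 41, 70, 24, 83, 15]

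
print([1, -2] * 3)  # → [1, -2, 1, -2, 1, -2]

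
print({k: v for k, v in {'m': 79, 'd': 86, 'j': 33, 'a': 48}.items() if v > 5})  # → {'m': 79, 'd': 86, 'j': 33, 'a': 48}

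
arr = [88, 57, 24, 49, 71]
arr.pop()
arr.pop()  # 49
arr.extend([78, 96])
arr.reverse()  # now [96, 78, 24, 57, 88]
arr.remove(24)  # [96, 78, 57, 88]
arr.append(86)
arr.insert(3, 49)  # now [96, 78, 57, 49, 88, 86]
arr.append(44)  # [96, 78, 57, 49, 88, 86, 44]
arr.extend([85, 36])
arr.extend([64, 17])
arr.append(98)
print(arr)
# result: [96, 78, 57, 49, 88, 86, 44, 85, 36, 64, 17, 98]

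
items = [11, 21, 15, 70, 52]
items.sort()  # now [11, 15, 21, 52, 70]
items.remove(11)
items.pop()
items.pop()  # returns 52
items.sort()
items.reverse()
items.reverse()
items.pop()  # 21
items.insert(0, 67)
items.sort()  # [15, 67]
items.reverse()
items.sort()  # [15, 67]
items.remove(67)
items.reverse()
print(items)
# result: [15]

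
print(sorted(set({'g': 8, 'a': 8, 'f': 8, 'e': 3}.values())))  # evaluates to [3, 8]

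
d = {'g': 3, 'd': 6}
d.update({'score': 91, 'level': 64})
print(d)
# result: {'g': 3, 'd': 6, 'score': 91, 'level': 64}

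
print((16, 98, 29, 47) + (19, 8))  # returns (16, 98, 29, 47, 19, 8)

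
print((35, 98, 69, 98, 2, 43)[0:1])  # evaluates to (35,)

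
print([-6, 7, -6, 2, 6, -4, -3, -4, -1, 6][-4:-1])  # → [-3, -4, -1]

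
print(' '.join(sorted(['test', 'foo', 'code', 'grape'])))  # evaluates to code foo grape test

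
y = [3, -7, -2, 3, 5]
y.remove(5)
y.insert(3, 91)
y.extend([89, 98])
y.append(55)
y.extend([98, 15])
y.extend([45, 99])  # [3, -7, -2, 91, 3, 89, 98, 55, 98, 15, 45, 99]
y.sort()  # [-7, -2, 3, 3, 15, 45, 55, 89, 91, 98, 98, 99]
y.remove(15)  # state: [-7, -2, 3, 3, 45, 55, 89, 91, 98, 98, 99]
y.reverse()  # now [99, 98, 98, 91, 89, 55, 45, 3, 3, -2, -7]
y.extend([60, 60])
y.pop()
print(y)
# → [99, 98, 98, 91, 89, 55, 45, 3, 3, -2, -7, 60]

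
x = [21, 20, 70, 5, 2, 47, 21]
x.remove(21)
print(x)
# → [20, 70, 5, 2, 47, 21]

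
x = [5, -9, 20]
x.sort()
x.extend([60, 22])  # [-9, 5, 20, 60, 22]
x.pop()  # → 22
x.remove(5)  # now [-9, 20, 60]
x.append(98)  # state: [-9, 20, 60, 98]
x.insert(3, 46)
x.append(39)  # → [-9, 20, 60, 46, 98, 39]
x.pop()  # 39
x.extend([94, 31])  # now [-9, 20, 60, 46, 98, 94, 31]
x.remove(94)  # [-9, 20, 60, 46, 98, 31]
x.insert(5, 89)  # [-9, 20, 60, 46, 98, 89, 31]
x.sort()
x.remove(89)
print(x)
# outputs [-9, 20, 31, 46, 60, 98]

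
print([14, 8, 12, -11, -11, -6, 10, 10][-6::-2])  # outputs [12, 14]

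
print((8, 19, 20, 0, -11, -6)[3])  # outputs 0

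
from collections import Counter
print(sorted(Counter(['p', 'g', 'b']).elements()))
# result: ['b', 'g', 'p']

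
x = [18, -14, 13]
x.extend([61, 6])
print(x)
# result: [18, -14, 13, 61, 6]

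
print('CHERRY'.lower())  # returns cherry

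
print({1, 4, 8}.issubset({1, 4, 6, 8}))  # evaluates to True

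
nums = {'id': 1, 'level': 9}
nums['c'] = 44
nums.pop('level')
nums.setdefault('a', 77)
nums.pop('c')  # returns 44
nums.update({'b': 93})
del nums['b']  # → {'id': 1, 'a': 77}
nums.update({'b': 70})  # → {'id': 1, 'a': 77, 'b': 70}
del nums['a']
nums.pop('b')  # 70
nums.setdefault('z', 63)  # 63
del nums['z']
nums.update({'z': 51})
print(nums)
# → {'id': 1, 'z': 51}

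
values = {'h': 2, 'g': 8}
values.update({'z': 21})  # {'h': 2, 'g': 8, 'z': 21}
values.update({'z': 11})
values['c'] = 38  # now {'h': 2, 'g': 8, 'z': 11, 'c': 38}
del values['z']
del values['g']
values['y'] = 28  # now {'h': 2, 'c': 38, 'y': 28}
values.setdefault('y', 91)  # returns 28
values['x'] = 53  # {'h': 2, 'c': 38, 'y': 28, 'x': 53}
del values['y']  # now {'h': 2, 'c': 38, 'x': 53}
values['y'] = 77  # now {'h': 2, 'c': 38, 'x': 53, 'y': 77}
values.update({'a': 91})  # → {'h': 2, 'c': 38, 'x': 53, 'y': 77, 'a': 91}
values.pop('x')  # 53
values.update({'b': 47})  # {'h': 2, 'c': 38, 'y': 77, 'a': 91, 'b': 47}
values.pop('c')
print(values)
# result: {'h': 2, 'y': 77, 'a': 91, 'b': 47}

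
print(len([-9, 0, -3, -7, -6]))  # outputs 5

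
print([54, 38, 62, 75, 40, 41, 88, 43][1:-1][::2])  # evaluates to [38, 75, 41]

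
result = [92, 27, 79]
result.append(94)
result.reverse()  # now [94, 79, 27, 92]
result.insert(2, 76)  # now [94, 79, 76, 27, 92]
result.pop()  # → 92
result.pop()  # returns 27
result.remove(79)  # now [94, 76]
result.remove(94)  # [76]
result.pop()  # 76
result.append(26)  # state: [26]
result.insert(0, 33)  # [33, 26]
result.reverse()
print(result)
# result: [26, 33]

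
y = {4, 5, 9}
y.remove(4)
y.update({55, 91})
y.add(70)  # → {5, 9, 55, 70, 91}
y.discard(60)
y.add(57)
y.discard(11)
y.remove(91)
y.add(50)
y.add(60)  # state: {5, 9, 50, 55, 57, 60, 70}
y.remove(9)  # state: {5, 50, 55, 57, 60, 70}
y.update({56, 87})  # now {5, 50, 55, 56, 57, 60, 70, 87}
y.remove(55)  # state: {5, 50, 56, 57, 60, 70, 87}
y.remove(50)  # {5, 56, 57, 60, 70, 87}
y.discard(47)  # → {5, 56, 57, 60, 70, 87}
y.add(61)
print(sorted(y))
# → [5, 56, 57, 60, 61, 70, 87]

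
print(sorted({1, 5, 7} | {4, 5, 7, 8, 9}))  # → [1, 4, 5, 7, 8, 9]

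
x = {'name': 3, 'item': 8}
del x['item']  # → {'name': 3}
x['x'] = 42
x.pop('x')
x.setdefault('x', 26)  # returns 26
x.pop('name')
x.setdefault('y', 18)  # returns 18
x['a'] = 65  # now {'x': 26, 'y': 18, 'a': 65}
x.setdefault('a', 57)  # 65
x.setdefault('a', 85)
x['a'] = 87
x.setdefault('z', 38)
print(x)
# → {'x': 26, 'y': 18, 'a': 87, 'z': 38}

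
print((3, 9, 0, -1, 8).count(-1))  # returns 1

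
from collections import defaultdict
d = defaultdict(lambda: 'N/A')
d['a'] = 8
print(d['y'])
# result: N/A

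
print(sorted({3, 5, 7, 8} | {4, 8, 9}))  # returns [3, 4, 5, 7, 8, 9]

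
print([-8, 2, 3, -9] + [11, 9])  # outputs [-8, 2, 3, -9, 11, 9]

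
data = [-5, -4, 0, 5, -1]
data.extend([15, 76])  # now [-5, -4, 0, 5, -1, 15, 76]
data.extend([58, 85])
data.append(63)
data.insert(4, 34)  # [-5, -4, 0, 5, 34, -1, 15, 76, 58, 85, 63]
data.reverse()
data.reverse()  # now [-5, -4, 0, 5, 34, -1, 15, 76, 58, 85, 63]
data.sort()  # [-5, -4, -1, 0, 5, 15, 34, 58, 63, 76, 85]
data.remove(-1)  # [-5, -4, 0, 5, 15, 34, 58, 63, 76, 85]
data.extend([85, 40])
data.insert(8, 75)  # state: [-5, -4, 0, 5, 15, 34, 58, 63, 75, 76, 85, 85, 40]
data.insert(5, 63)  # [-5, -4, 0, 5, 15, 63, 34, 58, 63, 75, 76, 85, 85, 40]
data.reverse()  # [40, 85, 85, 76, 75, 63, 58, 34, 63, 15, 5, 0, -4, -5]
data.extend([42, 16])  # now [40, 85, 85, 76, 75, 63, 58, 34, 63, 15, 5, 0, -4, -5, 42, 16]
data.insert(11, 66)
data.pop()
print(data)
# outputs [40, 85, 85, 76, 75, 63, 58, 34, 63, 15, 5, 66, 0, -4, -5, 42]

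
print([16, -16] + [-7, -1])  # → [16, -16, -7, -1]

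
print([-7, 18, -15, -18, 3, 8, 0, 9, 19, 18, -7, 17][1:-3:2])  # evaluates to [18, -18, 8, 9]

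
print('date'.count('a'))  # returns 1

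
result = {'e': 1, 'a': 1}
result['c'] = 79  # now {'e': 1, 'a': 1, 'c': 79}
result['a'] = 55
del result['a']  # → {'e': 1, 'c': 79}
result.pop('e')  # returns 1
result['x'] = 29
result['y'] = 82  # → {'c': 79, 'x': 29, 'y': 82}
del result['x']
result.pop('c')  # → 79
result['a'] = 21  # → {'y': 82, 'a': 21}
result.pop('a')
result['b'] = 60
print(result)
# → {'y': 82, 'b': 60}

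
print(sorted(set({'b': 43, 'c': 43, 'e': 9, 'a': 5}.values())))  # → [5, 9, 43]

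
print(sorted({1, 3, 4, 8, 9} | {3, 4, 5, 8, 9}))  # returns [1, 3, 4, 5, 8, 9]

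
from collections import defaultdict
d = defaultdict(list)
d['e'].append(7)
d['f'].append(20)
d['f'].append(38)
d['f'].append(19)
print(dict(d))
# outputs {'e': [7], 'f': [20, 38, 19]}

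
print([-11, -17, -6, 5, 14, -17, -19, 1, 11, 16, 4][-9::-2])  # [-6, -11]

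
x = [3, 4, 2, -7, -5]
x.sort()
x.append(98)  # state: [-7, -5, 2, 3, 4, 98]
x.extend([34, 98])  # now [-7, -5, 2, 3, 4, 98, 34, 98]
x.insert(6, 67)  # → [-7, -5, 2, 3, 4, 98, 67, 34, 98]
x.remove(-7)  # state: [-5, 2, 3, 4, 98, 67, 34, 98]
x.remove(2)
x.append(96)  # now [-5, 3, 4, 98, 67, 34, 98, 96]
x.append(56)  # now [-5, 3, 4, 98, 67, 34, 98, 96, 56]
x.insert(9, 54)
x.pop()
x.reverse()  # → [56, 96, 98, 34, 67, 98, 4, 3, -5]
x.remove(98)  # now [56, 96, 34, 67, 98, 4, 3, -5]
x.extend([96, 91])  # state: [56, 96, 34, 67, 98, 4, 3, -5, 96, 91]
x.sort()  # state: [-5, 3, 4, 34, 56, 67, 91, 96, 96, 98]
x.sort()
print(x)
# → [-5, 3, 4, 34, 56, 67, 91, 96, 96, 98]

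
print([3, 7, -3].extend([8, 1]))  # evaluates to None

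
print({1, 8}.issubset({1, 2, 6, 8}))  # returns True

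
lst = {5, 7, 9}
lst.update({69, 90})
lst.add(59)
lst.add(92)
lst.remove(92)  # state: {5, 7, 9, 59, 69, 90}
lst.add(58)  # {5, 7, 9, 58, 59, 69, 90}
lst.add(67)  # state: {5, 7, 9, 58, 59, 67, 69, 90}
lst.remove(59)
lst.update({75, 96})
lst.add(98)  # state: {5, 7, 9, 58, 67, 69, 75, 90, 96, 98}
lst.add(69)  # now {5, 7, 9, 58, 67, 69, 75, 90, 96, 98}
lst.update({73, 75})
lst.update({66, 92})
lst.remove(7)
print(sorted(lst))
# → [5, 9, 58, 66, 67, 69, 73, 75, 90, 92, 96, 98]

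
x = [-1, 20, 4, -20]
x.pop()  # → -20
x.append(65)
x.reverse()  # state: [65, 4, 20, -1]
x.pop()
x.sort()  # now [4, 20, 65]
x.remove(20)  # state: [4, 65]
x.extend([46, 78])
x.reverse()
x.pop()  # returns 4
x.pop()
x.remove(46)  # [78]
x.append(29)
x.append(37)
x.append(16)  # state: [78, 29, 37, 16]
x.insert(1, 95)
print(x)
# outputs [78, 95, 29, 37, 16]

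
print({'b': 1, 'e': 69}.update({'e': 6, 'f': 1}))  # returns None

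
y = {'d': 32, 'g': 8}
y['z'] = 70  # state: {'d': 32, 'g': 8, 'z': 70}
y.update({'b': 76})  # {'d': 32, 'g': 8, 'z': 70, 'b': 76}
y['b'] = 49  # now {'d': 32, 'g': 8, 'z': 70, 'b': 49}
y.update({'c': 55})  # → {'d': 32, 'g': 8, 'z': 70, 'b': 49, 'c': 55}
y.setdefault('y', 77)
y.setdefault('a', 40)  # 40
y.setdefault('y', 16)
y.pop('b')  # 49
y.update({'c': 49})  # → {'d': 32, 'g': 8, 'z': 70, 'c': 49, 'y': 77, 'a': 40}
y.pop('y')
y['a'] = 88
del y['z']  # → {'d': 32, 'g': 8, 'c': 49, 'a': 88}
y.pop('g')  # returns 8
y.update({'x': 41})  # {'d': 32, 'c': 49, 'a': 88, 'x': 41}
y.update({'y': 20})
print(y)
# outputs {'d': 32, 'c': 49, 'a': 88, 'x': 41, 'y': 20}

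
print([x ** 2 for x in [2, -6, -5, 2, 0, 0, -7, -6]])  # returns [4, 36, 25, 4, 0, 0, 49, 36]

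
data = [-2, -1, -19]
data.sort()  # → [-19, -2, -1]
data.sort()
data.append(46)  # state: [-19, -2, -1, 46]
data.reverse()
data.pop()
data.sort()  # [-2, -1, 46]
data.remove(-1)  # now [-2, 46]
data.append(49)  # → [-2, 46, 49]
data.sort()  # [-2, 46, 49]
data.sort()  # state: [-2, 46, 49]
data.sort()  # [-2, 46, 49]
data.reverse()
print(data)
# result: [49, 46, -2]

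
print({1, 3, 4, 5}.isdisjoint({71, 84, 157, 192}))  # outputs True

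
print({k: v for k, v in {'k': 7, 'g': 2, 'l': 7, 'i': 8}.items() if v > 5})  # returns {'k': 7, 'l': 7, 'i': 8}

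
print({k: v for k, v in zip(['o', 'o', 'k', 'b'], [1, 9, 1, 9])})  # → {'o': 9, 'k': 1, 'b': 9}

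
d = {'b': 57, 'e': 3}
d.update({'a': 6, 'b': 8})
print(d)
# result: {'b': 8, 'e': 3, 'a': 6}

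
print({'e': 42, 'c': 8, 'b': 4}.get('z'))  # None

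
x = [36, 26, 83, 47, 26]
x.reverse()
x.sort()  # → [26, 26, 36, 47, 83]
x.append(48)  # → [26, 26, 36, 47, 83, 48]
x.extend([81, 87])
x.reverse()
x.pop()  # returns 26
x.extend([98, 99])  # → [87, 81, 48, 83, 47, 36, 26, 98, 99]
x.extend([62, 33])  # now [87, 81, 48, 83, 47, 36, 26, 98, 99, 62, 33]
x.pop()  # 33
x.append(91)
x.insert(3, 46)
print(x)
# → [87, 81, 48, 46, 83, 47, 36, 26, 98, 99, 62, 91]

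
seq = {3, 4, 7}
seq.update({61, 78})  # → {3, 4, 7, 61, 78}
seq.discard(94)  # {3, 4, 7, 61, 78}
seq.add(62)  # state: {3, 4, 7, 61, 62, 78}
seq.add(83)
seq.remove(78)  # {3, 4, 7, 61, 62, 83}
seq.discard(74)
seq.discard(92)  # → {3, 4, 7, 61, 62, 83}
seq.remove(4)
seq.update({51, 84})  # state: {3, 7, 51, 61, 62, 83, 84}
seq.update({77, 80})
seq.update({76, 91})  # {3, 7, 51, 61, 62, 76, 77, 80, 83, 84, 91}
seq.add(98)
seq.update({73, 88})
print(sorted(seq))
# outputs [3, 7, 51, 61, 62, 73, 76, 77, 80, 83, 84, 88, 91, 98]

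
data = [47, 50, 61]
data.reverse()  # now [61, 50, 47]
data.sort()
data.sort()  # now [47, 50, 61]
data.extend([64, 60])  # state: [47, 50, 61, 64, 60]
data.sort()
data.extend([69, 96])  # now [47, 50, 60, 61, 64, 69, 96]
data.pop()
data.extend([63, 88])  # [47, 50, 60, 61, 64, 69, 63, 88]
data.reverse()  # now [88, 63, 69, 64, 61, 60, 50, 47]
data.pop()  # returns 47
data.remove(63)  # [88, 69, 64, 61, 60, 50]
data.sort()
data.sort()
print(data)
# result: [50, 60, 61, 64, 69, 88]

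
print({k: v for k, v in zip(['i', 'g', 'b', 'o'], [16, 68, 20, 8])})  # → {'i': 16, 'g': 68, 'b': 20, 'o': 8}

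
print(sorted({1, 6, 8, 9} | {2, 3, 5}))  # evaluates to [1, 2, 3, 5, 6, 8, 9]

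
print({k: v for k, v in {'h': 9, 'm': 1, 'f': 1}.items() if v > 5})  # {'h': 9}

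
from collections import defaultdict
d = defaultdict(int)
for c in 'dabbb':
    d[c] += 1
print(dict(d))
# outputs {'d': 1, 'a': 1, 'b': 3}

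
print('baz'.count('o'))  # 0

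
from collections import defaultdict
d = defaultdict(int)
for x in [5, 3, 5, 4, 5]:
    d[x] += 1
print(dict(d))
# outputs {5: 3, 3: 1, 4: 1}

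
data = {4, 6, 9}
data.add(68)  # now {4, 6, 9, 68}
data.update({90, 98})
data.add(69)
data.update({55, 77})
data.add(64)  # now {4, 6, 9, 55, 64, 68, 69, 77, 90, 98}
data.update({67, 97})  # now {4, 6, 9, 55, 64, 67, 68, 69, 77, 90, 97, 98}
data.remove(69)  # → {4, 6, 9, 55, 64, 67, 68, 77, 90, 97, 98}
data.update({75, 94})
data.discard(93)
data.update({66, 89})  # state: {4, 6, 9, 55, 64, 66, 67, 68, 75, 77, 89, 90, 94, 97, 98}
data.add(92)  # {4, 6, 9, 55, 64, 66, 67, 68, 75, 77, 89, 90, 92, 94, 97, 98}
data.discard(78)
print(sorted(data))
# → [4, 6, 9, 55, 64, 66, 67, 68, 75, 77, 89, 90, 92, 94, 97, 98]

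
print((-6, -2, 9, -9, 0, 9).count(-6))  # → 1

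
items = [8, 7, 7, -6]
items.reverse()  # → [-6, 7, 7, 8]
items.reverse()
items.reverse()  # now [-6, 7, 7, 8]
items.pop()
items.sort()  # [-6, 7, 7]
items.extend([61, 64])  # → [-6, 7, 7, 61, 64]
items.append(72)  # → [-6, 7, 7, 61, 64, 72]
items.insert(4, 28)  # [-6, 7, 7, 61, 28, 64, 72]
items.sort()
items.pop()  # 72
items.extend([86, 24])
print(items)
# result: [-6, 7, 7, 28, 61, 64, 86, 24]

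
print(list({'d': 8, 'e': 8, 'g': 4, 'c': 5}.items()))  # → [('d', 8), ('e', 8), ('g', 4), ('c', 5)]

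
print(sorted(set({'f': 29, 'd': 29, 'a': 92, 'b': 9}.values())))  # [9, 29, 92]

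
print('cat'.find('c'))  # 0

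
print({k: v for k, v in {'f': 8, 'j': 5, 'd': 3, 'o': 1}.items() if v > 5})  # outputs {'f': 8}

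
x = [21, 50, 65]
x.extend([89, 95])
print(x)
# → [21, 50, 65, 89, 95]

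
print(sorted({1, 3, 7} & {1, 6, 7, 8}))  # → [1, 7]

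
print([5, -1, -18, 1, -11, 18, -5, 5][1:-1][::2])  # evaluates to [-1, 1, 18]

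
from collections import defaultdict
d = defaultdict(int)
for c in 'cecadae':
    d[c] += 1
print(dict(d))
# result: {'c': 2, 'e': 2, 'a': 2, 'd': 1}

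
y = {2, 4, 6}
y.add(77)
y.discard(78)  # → {2, 4, 6, 77}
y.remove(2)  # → {4, 6, 77}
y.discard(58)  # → {4, 6, 77}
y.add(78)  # {4, 6, 77, 78}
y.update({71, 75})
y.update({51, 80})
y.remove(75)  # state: {4, 6, 51, 71, 77, 78, 80}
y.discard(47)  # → {4, 6, 51, 71, 77, 78, 80}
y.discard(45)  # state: {4, 6, 51, 71, 77, 78, 80}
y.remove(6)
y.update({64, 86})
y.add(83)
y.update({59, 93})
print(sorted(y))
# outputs [4, 51, 59, 64, 71, 77, 78, 80, 83, 86, 93]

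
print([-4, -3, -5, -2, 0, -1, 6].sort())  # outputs None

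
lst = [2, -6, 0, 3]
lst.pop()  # 3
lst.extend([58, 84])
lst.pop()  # 84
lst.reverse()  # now [58, 0, -6, 2]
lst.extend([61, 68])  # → [58, 0, -6, 2, 61, 68]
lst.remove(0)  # [58, -6, 2, 61, 68]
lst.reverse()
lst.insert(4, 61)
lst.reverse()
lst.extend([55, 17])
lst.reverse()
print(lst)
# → [17, 55, 68, 61, 2, -6, 61, 58]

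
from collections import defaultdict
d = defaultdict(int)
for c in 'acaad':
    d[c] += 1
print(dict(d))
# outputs {'a': 3, 'c': 1, 'd': 1}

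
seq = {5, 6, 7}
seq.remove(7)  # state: {5, 6}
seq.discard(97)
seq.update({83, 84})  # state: {5, 6, 83, 84}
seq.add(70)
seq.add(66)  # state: {5, 6, 66, 70, 83, 84}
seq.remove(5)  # {6, 66, 70, 83, 84}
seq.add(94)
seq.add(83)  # {6, 66, 70, 83, 84, 94}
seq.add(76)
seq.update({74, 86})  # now {6, 66, 70, 74, 76, 83, 84, 86, 94}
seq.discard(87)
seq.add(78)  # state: {6, 66, 70, 74, 76, 78, 83, 84, 86, 94}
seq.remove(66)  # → {6, 70, 74, 76, 78, 83, 84, 86, 94}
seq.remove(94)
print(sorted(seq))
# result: [6, 70, 74, 76, 78, 83, 84, 86]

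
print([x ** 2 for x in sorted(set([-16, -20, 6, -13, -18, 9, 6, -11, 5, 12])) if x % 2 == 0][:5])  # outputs [400, 324, 256, 36, 144]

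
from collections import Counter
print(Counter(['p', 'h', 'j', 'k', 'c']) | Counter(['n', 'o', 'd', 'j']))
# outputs Counter({'p': 1, 'h': 1, 'j': 1, 'k': 1, 'c': 1, 'n': 1, 'o': 1, 'd': 1})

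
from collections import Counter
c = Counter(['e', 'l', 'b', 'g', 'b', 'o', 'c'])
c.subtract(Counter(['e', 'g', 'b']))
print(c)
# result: Counter({'l': 1, 'b': 1, 'o': 1, 'c': 1, 'e': 0, 'g': 0})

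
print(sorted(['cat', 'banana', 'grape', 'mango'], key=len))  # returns ['cat', 'grape', 'mango', 'banana']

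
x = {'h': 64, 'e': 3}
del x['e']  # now {'h': 64}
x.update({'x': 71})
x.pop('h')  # 64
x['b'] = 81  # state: {'x': 71, 'b': 81}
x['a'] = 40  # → {'x': 71, 'b': 81, 'a': 40}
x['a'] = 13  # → {'x': 71, 'b': 81, 'a': 13}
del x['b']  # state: {'x': 71, 'a': 13}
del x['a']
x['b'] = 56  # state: {'x': 71, 'b': 56}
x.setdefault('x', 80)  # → 71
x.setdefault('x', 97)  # 71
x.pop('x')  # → 71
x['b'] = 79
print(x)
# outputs {'b': 79}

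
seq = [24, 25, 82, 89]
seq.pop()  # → 89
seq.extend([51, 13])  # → [24, 25, 82, 51, 13]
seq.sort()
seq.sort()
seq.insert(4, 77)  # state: [13, 24, 25, 51, 77, 82]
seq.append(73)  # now [13, 24, 25, 51, 77, 82, 73]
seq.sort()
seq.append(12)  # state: [13, 24, 25, 51, 73, 77, 82, 12]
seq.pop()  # 12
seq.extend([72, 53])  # [13, 24, 25, 51, 73, 77, 82, 72, 53]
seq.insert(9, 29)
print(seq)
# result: [13, 24, 25, 51, 73, 77, 82, 72, 53, 29]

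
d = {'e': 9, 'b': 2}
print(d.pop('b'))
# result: 2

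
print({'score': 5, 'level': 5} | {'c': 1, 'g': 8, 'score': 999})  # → {'score': 999, 'level': 5, 'c': 1, 'g': 8}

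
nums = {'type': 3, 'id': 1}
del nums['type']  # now {'id': 1}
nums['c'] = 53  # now {'id': 1, 'c': 53}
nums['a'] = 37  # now {'id': 1, 'c': 53, 'a': 37}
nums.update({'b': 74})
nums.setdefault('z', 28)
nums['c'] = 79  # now {'id': 1, 'c': 79, 'a': 37, 'b': 74, 'z': 28}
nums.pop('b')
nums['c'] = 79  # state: {'id': 1, 'c': 79, 'a': 37, 'z': 28}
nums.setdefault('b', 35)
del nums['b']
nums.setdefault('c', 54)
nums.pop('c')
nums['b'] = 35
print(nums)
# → {'id': 1, 'a': 37, 'z': 28, 'b': 35}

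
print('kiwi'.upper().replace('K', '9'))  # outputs 9IWI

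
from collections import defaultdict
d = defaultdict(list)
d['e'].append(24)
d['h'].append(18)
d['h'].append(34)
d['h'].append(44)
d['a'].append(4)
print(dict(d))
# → {'e': [24], 'h': [18, 34, 44], 'a': [4]}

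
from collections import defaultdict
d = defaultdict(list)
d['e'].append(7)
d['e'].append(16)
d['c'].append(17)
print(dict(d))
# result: {'e': [7, 16], 'c': [17]}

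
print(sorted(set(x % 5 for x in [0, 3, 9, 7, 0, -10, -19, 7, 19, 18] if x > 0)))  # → [2, 3, 4]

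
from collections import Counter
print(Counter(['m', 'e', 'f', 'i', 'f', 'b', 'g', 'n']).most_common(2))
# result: [('f', 2), ('m', 1)]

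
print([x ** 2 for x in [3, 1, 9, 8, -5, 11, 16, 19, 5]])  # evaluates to [9, 1, 81, 64, 25, 121, 256, 361, 25]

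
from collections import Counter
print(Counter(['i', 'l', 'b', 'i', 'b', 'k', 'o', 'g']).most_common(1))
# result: [('i', 2)]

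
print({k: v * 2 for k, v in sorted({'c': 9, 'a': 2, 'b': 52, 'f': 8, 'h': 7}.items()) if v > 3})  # {'b': 104, 'c': 18, 'f': 16, 'h': 14}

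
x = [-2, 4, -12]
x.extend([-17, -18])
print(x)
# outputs [-2, 4, -12, -17, -18]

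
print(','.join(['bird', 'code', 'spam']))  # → bird,code,spam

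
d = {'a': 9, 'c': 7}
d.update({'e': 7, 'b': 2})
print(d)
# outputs {'a': 9, 'c': 7, 'e': 7, 'b': 2}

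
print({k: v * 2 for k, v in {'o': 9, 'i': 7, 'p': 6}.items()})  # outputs {'o': 18, 'i': 14, 'p': 12}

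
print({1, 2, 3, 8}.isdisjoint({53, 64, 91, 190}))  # True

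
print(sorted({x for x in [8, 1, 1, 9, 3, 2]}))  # [1, 2, 3, 8, 9]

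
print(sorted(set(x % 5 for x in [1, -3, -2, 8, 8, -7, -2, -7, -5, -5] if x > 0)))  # [1, 3]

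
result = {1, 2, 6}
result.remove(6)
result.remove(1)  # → {2}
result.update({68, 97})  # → {2, 68, 97}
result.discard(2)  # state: {68, 97}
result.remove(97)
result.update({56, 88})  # {56, 68, 88}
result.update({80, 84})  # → {56, 68, 80, 84, 88}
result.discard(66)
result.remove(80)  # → {56, 68, 84, 88}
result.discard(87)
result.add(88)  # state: {56, 68, 84, 88}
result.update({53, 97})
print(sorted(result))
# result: [53, 56, 68, 84, 88, 97]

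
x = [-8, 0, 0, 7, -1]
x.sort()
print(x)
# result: [-8, -1, 0, 0, 7]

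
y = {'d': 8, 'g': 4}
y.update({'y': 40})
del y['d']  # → {'g': 4, 'y': 40}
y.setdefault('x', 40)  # 40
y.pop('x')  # 40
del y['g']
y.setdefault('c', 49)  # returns 49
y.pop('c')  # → 49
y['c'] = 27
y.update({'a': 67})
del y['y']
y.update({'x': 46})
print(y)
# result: {'c': 27, 'a': 67, 'x': 46}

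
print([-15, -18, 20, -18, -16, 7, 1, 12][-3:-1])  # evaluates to [7, 1]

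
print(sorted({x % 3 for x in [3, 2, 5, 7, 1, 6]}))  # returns [0, 1, 2]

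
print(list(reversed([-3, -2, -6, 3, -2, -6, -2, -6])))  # [-6, -2, -6, -2, 3, -6, -2, -3]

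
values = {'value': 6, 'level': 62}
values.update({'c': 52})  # {'value': 6, 'level': 62, 'c': 52}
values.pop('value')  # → 6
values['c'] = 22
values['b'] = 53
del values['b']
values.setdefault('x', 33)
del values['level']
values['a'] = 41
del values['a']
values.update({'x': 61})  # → {'c': 22, 'x': 61}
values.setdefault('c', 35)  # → 22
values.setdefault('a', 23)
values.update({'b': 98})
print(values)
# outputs {'c': 22, 'x': 61, 'a': 23, 'b': 98}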